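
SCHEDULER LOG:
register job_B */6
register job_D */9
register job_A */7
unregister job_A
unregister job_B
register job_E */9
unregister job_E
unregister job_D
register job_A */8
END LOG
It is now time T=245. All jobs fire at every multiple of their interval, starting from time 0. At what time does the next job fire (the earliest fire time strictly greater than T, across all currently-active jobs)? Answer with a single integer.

Op 1: register job_B */6 -> active={job_B:*/6}
Op 2: register job_D */9 -> active={job_B:*/6, job_D:*/9}
Op 3: register job_A */7 -> active={job_A:*/7, job_B:*/6, job_D:*/9}
Op 4: unregister job_A -> active={job_B:*/6, job_D:*/9}
Op 5: unregister job_B -> active={job_D:*/9}
Op 6: register job_E */9 -> active={job_D:*/9, job_E:*/9}
Op 7: unregister job_E -> active={job_D:*/9}
Op 8: unregister job_D -> active={}
Op 9: register job_A */8 -> active={job_A:*/8}
  job_A: interval 8, next fire after T=245 is 248
Earliest fire time = 248 (job job_A)

Answer: 248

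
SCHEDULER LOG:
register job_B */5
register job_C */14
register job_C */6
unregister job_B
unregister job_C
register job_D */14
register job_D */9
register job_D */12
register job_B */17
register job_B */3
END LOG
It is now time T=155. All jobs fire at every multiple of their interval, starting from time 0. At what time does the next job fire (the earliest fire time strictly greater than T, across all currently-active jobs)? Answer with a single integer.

Op 1: register job_B */5 -> active={job_B:*/5}
Op 2: register job_C */14 -> active={job_B:*/5, job_C:*/14}
Op 3: register job_C */6 -> active={job_B:*/5, job_C:*/6}
Op 4: unregister job_B -> active={job_C:*/6}
Op 5: unregister job_C -> active={}
Op 6: register job_D */14 -> active={job_D:*/14}
Op 7: register job_D */9 -> active={job_D:*/9}
Op 8: register job_D */12 -> active={job_D:*/12}
Op 9: register job_B */17 -> active={job_B:*/17, job_D:*/12}
Op 10: register job_B */3 -> active={job_B:*/3, job_D:*/12}
  job_B: interval 3, next fire after T=155 is 156
  job_D: interval 12, next fire after T=155 is 156
Earliest fire time = 156 (job job_B)

Answer: 156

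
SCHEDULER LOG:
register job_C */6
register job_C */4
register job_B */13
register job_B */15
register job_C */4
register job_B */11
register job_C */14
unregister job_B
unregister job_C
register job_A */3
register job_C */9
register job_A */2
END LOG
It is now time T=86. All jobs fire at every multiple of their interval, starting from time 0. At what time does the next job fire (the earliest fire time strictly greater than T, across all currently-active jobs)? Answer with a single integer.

Answer: 88

Derivation:
Op 1: register job_C */6 -> active={job_C:*/6}
Op 2: register job_C */4 -> active={job_C:*/4}
Op 3: register job_B */13 -> active={job_B:*/13, job_C:*/4}
Op 4: register job_B */15 -> active={job_B:*/15, job_C:*/4}
Op 5: register job_C */4 -> active={job_B:*/15, job_C:*/4}
Op 6: register job_B */11 -> active={job_B:*/11, job_C:*/4}
Op 7: register job_C */14 -> active={job_B:*/11, job_C:*/14}
Op 8: unregister job_B -> active={job_C:*/14}
Op 9: unregister job_C -> active={}
Op 10: register job_A */3 -> active={job_A:*/3}
Op 11: register job_C */9 -> active={job_A:*/3, job_C:*/9}
Op 12: register job_A */2 -> active={job_A:*/2, job_C:*/9}
  job_A: interval 2, next fire after T=86 is 88
  job_C: interval 9, next fire after T=86 is 90
Earliest fire time = 88 (job job_A)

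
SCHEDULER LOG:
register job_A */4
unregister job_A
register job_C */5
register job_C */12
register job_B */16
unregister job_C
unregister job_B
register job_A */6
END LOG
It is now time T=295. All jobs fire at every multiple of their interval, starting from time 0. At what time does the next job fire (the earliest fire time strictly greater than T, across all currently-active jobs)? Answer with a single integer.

Op 1: register job_A */4 -> active={job_A:*/4}
Op 2: unregister job_A -> active={}
Op 3: register job_C */5 -> active={job_C:*/5}
Op 4: register job_C */12 -> active={job_C:*/12}
Op 5: register job_B */16 -> active={job_B:*/16, job_C:*/12}
Op 6: unregister job_C -> active={job_B:*/16}
Op 7: unregister job_B -> active={}
Op 8: register job_A */6 -> active={job_A:*/6}
  job_A: interval 6, next fire after T=295 is 300
Earliest fire time = 300 (job job_A)

Answer: 300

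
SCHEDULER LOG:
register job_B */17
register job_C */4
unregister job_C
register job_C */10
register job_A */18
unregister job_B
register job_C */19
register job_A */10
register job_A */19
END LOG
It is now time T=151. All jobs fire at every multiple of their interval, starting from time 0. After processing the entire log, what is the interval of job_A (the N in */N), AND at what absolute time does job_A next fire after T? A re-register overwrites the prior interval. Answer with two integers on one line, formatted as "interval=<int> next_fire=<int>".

Answer: interval=19 next_fire=152

Derivation:
Op 1: register job_B */17 -> active={job_B:*/17}
Op 2: register job_C */4 -> active={job_B:*/17, job_C:*/4}
Op 3: unregister job_C -> active={job_B:*/17}
Op 4: register job_C */10 -> active={job_B:*/17, job_C:*/10}
Op 5: register job_A */18 -> active={job_A:*/18, job_B:*/17, job_C:*/10}
Op 6: unregister job_B -> active={job_A:*/18, job_C:*/10}
Op 7: register job_C */19 -> active={job_A:*/18, job_C:*/19}
Op 8: register job_A */10 -> active={job_A:*/10, job_C:*/19}
Op 9: register job_A */19 -> active={job_A:*/19, job_C:*/19}
Final interval of job_A = 19
Next fire of job_A after T=151: (151//19+1)*19 = 152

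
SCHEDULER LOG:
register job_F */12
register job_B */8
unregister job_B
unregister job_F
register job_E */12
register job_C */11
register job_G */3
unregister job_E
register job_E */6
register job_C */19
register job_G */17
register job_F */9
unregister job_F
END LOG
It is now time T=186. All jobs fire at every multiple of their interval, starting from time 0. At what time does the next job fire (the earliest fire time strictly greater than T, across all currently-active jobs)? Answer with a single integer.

Answer: 187

Derivation:
Op 1: register job_F */12 -> active={job_F:*/12}
Op 2: register job_B */8 -> active={job_B:*/8, job_F:*/12}
Op 3: unregister job_B -> active={job_F:*/12}
Op 4: unregister job_F -> active={}
Op 5: register job_E */12 -> active={job_E:*/12}
Op 6: register job_C */11 -> active={job_C:*/11, job_E:*/12}
Op 7: register job_G */3 -> active={job_C:*/11, job_E:*/12, job_G:*/3}
Op 8: unregister job_E -> active={job_C:*/11, job_G:*/3}
Op 9: register job_E */6 -> active={job_C:*/11, job_E:*/6, job_G:*/3}
Op 10: register job_C */19 -> active={job_C:*/19, job_E:*/6, job_G:*/3}
Op 11: register job_G */17 -> active={job_C:*/19, job_E:*/6, job_G:*/17}
Op 12: register job_F */9 -> active={job_C:*/19, job_E:*/6, job_F:*/9, job_G:*/17}
Op 13: unregister job_F -> active={job_C:*/19, job_E:*/6, job_G:*/17}
  job_C: interval 19, next fire after T=186 is 190
  job_E: interval 6, next fire after T=186 is 192
  job_G: interval 17, next fire after T=186 is 187
Earliest fire time = 187 (job job_G)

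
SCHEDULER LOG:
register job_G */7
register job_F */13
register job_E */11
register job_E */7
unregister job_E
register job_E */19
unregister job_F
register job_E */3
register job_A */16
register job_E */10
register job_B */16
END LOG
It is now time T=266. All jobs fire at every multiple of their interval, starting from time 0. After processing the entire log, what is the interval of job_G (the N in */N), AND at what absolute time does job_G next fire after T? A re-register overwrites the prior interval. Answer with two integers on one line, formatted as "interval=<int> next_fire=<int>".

Op 1: register job_G */7 -> active={job_G:*/7}
Op 2: register job_F */13 -> active={job_F:*/13, job_G:*/7}
Op 3: register job_E */11 -> active={job_E:*/11, job_F:*/13, job_G:*/7}
Op 4: register job_E */7 -> active={job_E:*/7, job_F:*/13, job_G:*/7}
Op 5: unregister job_E -> active={job_F:*/13, job_G:*/7}
Op 6: register job_E */19 -> active={job_E:*/19, job_F:*/13, job_G:*/7}
Op 7: unregister job_F -> active={job_E:*/19, job_G:*/7}
Op 8: register job_E */3 -> active={job_E:*/3, job_G:*/7}
Op 9: register job_A */16 -> active={job_A:*/16, job_E:*/3, job_G:*/7}
Op 10: register job_E */10 -> active={job_A:*/16, job_E:*/10, job_G:*/7}
Op 11: register job_B */16 -> active={job_A:*/16, job_B:*/16, job_E:*/10, job_G:*/7}
Final interval of job_G = 7
Next fire of job_G after T=266: (266//7+1)*7 = 273

Answer: interval=7 next_fire=273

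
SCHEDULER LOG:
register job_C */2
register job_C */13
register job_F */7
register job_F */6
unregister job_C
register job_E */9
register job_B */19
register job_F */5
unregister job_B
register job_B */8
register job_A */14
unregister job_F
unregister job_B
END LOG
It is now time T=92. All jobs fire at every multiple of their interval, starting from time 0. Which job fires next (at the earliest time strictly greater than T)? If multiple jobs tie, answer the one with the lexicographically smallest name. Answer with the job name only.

Answer: job_A

Derivation:
Op 1: register job_C */2 -> active={job_C:*/2}
Op 2: register job_C */13 -> active={job_C:*/13}
Op 3: register job_F */7 -> active={job_C:*/13, job_F:*/7}
Op 4: register job_F */6 -> active={job_C:*/13, job_F:*/6}
Op 5: unregister job_C -> active={job_F:*/6}
Op 6: register job_E */9 -> active={job_E:*/9, job_F:*/6}
Op 7: register job_B */19 -> active={job_B:*/19, job_E:*/9, job_F:*/6}
Op 8: register job_F */5 -> active={job_B:*/19, job_E:*/9, job_F:*/5}
Op 9: unregister job_B -> active={job_E:*/9, job_F:*/5}
Op 10: register job_B */8 -> active={job_B:*/8, job_E:*/9, job_F:*/5}
Op 11: register job_A */14 -> active={job_A:*/14, job_B:*/8, job_E:*/9, job_F:*/5}
Op 12: unregister job_F -> active={job_A:*/14, job_B:*/8, job_E:*/9}
Op 13: unregister job_B -> active={job_A:*/14, job_E:*/9}
  job_A: interval 14, next fire after T=92 is 98
  job_E: interval 9, next fire after T=92 is 99
Earliest = 98, winner (lex tiebreak) = job_A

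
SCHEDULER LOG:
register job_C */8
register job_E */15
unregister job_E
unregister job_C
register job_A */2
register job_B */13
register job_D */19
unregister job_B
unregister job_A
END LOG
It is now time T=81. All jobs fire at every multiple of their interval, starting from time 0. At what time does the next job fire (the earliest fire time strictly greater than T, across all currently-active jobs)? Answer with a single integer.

Answer: 95

Derivation:
Op 1: register job_C */8 -> active={job_C:*/8}
Op 2: register job_E */15 -> active={job_C:*/8, job_E:*/15}
Op 3: unregister job_E -> active={job_C:*/8}
Op 4: unregister job_C -> active={}
Op 5: register job_A */2 -> active={job_A:*/2}
Op 6: register job_B */13 -> active={job_A:*/2, job_B:*/13}
Op 7: register job_D */19 -> active={job_A:*/2, job_B:*/13, job_D:*/19}
Op 8: unregister job_B -> active={job_A:*/2, job_D:*/19}
Op 9: unregister job_A -> active={job_D:*/19}
  job_D: interval 19, next fire after T=81 is 95
Earliest fire time = 95 (job job_D)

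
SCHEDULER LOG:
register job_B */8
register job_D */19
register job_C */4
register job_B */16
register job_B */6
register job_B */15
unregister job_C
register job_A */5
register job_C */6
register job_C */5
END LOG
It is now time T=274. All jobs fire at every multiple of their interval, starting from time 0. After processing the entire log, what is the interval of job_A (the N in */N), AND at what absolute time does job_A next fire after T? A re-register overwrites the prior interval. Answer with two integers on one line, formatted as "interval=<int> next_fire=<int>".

Answer: interval=5 next_fire=275

Derivation:
Op 1: register job_B */8 -> active={job_B:*/8}
Op 2: register job_D */19 -> active={job_B:*/8, job_D:*/19}
Op 3: register job_C */4 -> active={job_B:*/8, job_C:*/4, job_D:*/19}
Op 4: register job_B */16 -> active={job_B:*/16, job_C:*/4, job_D:*/19}
Op 5: register job_B */6 -> active={job_B:*/6, job_C:*/4, job_D:*/19}
Op 6: register job_B */15 -> active={job_B:*/15, job_C:*/4, job_D:*/19}
Op 7: unregister job_C -> active={job_B:*/15, job_D:*/19}
Op 8: register job_A */5 -> active={job_A:*/5, job_B:*/15, job_D:*/19}
Op 9: register job_C */6 -> active={job_A:*/5, job_B:*/15, job_C:*/6, job_D:*/19}
Op 10: register job_C */5 -> active={job_A:*/5, job_B:*/15, job_C:*/5, job_D:*/19}
Final interval of job_A = 5
Next fire of job_A after T=274: (274//5+1)*5 = 275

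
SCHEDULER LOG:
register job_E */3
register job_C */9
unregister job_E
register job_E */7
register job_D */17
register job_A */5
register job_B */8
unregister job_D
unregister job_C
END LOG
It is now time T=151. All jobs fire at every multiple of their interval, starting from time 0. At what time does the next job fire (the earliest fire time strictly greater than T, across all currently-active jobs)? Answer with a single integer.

Answer: 152

Derivation:
Op 1: register job_E */3 -> active={job_E:*/3}
Op 2: register job_C */9 -> active={job_C:*/9, job_E:*/3}
Op 3: unregister job_E -> active={job_C:*/9}
Op 4: register job_E */7 -> active={job_C:*/9, job_E:*/7}
Op 5: register job_D */17 -> active={job_C:*/9, job_D:*/17, job_E:*/7}
Op 6: register job_A */5 -> active={job_A:*/5, job_C:*/9, job_D:*/17, job_E:*/7}
Op 7: register job_B */8 -> active={job_A:*/5, job_B:*/8, job_C:*/9, job_D:*/17, job_E:*/7}
Op 8: unregister job_D -> active={job_A:*/5, job_B:*/8, job_C:*/9, job_E:*/7}
Op 9: unregister job_C -> active={job_A:*/5, job_B:*/8, job_E:*/7}
  job_A: interval 5, next fire after T=151 is 155
  job_B: interval 8, next fire after T=151 is 152
  job_E: interval 7, next fire after T=151 is 154
Earliest fire time = 152 (job job_B)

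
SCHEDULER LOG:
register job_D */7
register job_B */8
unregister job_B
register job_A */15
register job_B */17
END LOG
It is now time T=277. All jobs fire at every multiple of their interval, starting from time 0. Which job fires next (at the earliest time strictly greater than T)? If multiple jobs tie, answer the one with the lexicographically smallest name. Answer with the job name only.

Answer: job_D

Derivation:
Op 1: register job_D */7 -> active={job_D:*/7}
Op 2: register job_B */8 -> active={job_B:*/8, job_D:*/7}
Op 3: unregister job_B -> active={job_D:*/7}
Op 4: register job_A */15 -> active={job_A:*/15, job_D:*/7}
Op 5: register job_B */17 -> active={job_A:*/15, job_B:*/17, job_D:*/7}
  job_A: interval 15, next fire after T=277 is 285
  job_B: interval 17, next fire after T=277 is 289
  job_D: interval 7, next fire after T=277 is 280
Earliest = 280, winner (lex tiebreak) = job_D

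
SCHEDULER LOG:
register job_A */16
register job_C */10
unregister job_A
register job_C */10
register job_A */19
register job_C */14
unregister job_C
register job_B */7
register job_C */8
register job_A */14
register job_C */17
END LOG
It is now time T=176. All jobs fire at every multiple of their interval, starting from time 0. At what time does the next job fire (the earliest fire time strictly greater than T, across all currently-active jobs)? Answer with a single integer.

Op 1: register job_A */16 -> active={job_A:*/16}
Op 2: register job_C */10 -> active={job_A:*/16, job_C:*/10}
Op 3: unregister job_A -> active={job_C:*/10}
Op 4: register job_C */10 -> active={job_C:*/10}
Op 5: register job_A */19 -> active={job_A:*/19, job_C:*/10}
Op 6: register job_C */14 -> active={job_A:*/19, job_C:*/14}
Op 7: unregister job_C -> active={job_A:*/19}
Op 8: register job_B */7 -> active={job_A:*/19, job_B:*/7}
Op 9: register job_C */8 -> active={job_A:*/19, job_B:*/7, job_C:*/8}
Op 10: register job_A */14 -> active={job_A:*/14, job_B:*/7, job_C:*/8}
Op 11: register job_C */17 -> active={job_A:*/14, job_B:*/7, job_C:*/17}
  job_A: interval 14, next fire after T=176 is 182
  job_B: interval 7, next fire after T=176 is 182
  job_C: interval 17, next fire after T=176 is 187
Earliest fire time = 182 (job job_A)

Answer: 182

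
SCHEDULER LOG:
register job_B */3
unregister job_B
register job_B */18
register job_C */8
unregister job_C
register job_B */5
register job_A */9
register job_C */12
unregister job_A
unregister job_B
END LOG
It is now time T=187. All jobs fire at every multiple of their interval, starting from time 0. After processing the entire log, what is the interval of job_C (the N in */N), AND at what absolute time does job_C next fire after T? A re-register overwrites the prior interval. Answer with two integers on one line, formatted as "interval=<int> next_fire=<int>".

Op 1: register job_B */3 -> active={job_B:*/3}
Op 2: unregister job_B -> active={}
Op 3: register job_B */18 -> active={job_B:*/18}
Op 4: register job_C */8 -> active={job_B:*/18, job_C:*/8}
Op 5: unregister job_C -> active={job_B:*/18}
Op 6: register job_B */5 -> active={job_B:*/5}
Op 7: register job_A */9 -> active={job_A:*/9, job_B:*/5}
Op 8: register job_C */12 -> active={job_A:*/9, job_B:*/5, job_C:*/12}
Op 9: unregister job_A -> active={job_B:*/5, job_C:*/12}
Op 10: unregister job_B -> active={job_C:*/12}
Final interval of job_C = 12
Next fire of job_C after T=187: (187//12+1)*12 = 192

Answer: interval=12 next_fire=192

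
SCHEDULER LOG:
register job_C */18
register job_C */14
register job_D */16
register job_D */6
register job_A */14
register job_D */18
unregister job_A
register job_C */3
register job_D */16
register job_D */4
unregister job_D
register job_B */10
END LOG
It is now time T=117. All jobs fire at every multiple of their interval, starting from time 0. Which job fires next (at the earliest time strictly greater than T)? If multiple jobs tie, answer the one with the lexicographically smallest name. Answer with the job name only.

Op 1: register job_C */18 -> active={job_C:*/18}
Op 2: register job_C */14 -> active={job_C:*/14}
Op 3: register job_D */16 -> active={job_C:*/14, job_D:*/16}
Op 4: register job_D */6 -> active={job_C:*/14, job_D:*/6}
Op 5: register job_A */14 -> active={job_A:*/14, job_C:*/14, job_D:*/6}
Op 6: register job_D */18 -> active={job_A:*/14, job_C:*/14, job_D:*/18}
Op 7: unregister job_A -> active={job_C:*/14, job_D:*/18}
Op 8: register job_C */3 -> active={job_C:*/3, job_D:*/18}
Op 9: register job_D */16 -> active={job_C:*/3, job_D:*/16}
Op 10: register job_D */4 -> active={job_C:*/3, job_D:*/4}
Op 11: unregister job_D -> active={job_C:*/3}
Op 12: register job_B */10 -> active={job_B:*/10, job_C:*/3}
  job_B: interval 10, next fire after T=117 is 120
  job_C: interval 3, next fire after T=117 is 120
Earliest = 120, winner (lex tiebreak) = job_B

Answer: job_B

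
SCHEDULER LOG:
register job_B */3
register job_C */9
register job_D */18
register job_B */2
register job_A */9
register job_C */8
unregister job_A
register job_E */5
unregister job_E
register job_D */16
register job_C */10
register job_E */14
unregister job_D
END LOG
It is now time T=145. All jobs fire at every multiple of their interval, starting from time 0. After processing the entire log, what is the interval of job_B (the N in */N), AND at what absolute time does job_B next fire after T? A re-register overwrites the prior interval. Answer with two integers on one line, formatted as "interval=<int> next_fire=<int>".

Op 1: register job_B */3 -> active={job_B:*/3}
Op 2: register job_C */9 -> active={job_B:*/3, job_C:*/9}
Op 3: register job_D */18 -> active={job_B:*/3, job_C:*/9, job_D:*/18}
Op 4: register job_B */2 -> active={job_B:*/2, job_C:*/9, job_D:*/18}
Op 5: register job_A */9 -> active={job_A:*/9, job_B:*/2, job_C:*/9, job_D:*/18}
Op 6: register job_C */8 -> active={job_A:*/9, job_B:*/2, job_C:*/8, job_D:*/18}
Op 7: unregister job_A -> active={job_B:*/2, job_C:*/8, job_D:*/18}
Op 8: register job_E */5 -> active={job_B:*/2, job_C:*/8, job_D:*/18, job_E:*/5}
Op 9: unregister job_E -> active={job_B:*/2, job_C:*/8, job_D:*/18}
Op 10: register job_D */16 -> active={job_B:*/2, job_C:*/8, job_D:*/16}
Op 11: register job_C */10 -> active={job_B:*/2, job_C:*/10, job_D:*/16}
Op 12: register job_E */14 -> active={job_B:*/2, job_C:*/10, job_D:*/16, job_E:*/14}
Op 13: unregister job_D -> active={job_B:*/2, job_C:*/10, job_E:*/14}
Final interval of job_B = 2
Next fire of job_B after T=145: (145//2+1)*2 = 146

Answer: interval=2 next_fire=146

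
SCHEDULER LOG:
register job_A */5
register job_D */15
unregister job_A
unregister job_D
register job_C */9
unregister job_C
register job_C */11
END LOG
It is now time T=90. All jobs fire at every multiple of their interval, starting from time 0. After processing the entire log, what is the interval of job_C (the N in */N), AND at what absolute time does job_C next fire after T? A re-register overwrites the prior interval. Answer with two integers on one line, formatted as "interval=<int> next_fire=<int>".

Op 1: register job_A */5 -> active={job_A:*/5}
Op 2: register job_D */15 -> active={job_A:*/5, job_D:*/15}
Op 3: unregister job_A -> active={job_D:*/15}
Op 4: unregister job_D -> active={}
Op 5: register job_C */9 -> active={job_C:*/9}
Op 6: unregister job_C -> active={}
Op 7: register job_C */11 -> active={job_C:*/11}
Final interval of job_C = 11
Next fire of job_C after T=90: (90//11+1)*11 = 99

Answer: interval=11 next_fire=99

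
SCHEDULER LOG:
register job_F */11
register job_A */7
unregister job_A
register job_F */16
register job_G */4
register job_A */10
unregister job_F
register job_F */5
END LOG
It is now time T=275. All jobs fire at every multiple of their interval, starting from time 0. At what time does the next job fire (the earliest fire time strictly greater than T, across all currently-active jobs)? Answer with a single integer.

Op 1: register job_F */11 -> active={job_F:*/11}
Op 2: register job_A */7 -> active={job_A:*/7, job_F:*/11}
Op 3: unregister job_A -> active={job_F:*/11}
Op 4: register job_F */16 -> active={job_F:*/16}
Op 5: register job_G */4 -> active={job_F:*/16, job_G:*/4}
Op 6: register job_A */10 -> active={job_A:*/10, job_F:*/16, job_G:*/4}
Op 7: unregister job_F -> active={job_A:*/10, job_G:*/4}
Op 8: register job_F */5 -> active={job_A:*/10, job_F:*/5, job_G:*/4}
  job_A: interval 10, next fire after T=275 is 280
  job_F: interval 5, next fire after T=275 is 280
  job_G: interval 4, next fire after T=275 is 276
Earliest fire time = 276 (job job_G)

Answer: 276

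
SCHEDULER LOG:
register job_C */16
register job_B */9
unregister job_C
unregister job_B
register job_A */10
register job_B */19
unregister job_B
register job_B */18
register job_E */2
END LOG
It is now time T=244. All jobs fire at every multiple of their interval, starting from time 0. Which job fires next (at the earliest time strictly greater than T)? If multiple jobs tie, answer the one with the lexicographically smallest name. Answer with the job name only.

Answer: job_E

Derivation:
Op 1: register job_C */16 -> active={job_C:*/16}
Op 2: register job_B */9 -> active={job_B:*/9, job_C:*/16}
Op 3: unregister job_C -> active={job_B:*/9}
Op 4: unregister job_B -> active={}
Op 5: register job_A */10 -> active={job_A:*/10}
Op 6: register job_B */19 -> active={job_A:*/10, job_B:*/19}
Op 7: unregister job_B -> active={job_A:*/10}
Op 8: register job_B */18 -> active={job_A:*/10, job_B:*/18}
Op 9: register job_E */2 -> active={job_A:*/10, job_B:*/18, job_E:*/2}
  job_A: interval 10, next fire after T=244 is 250
  job_B: interval 18, next fire after T=244 is 252
  job_E: interval 2, next fire after T=244 is 246
Earliest = 246, winner (lex tiebreak) = job_E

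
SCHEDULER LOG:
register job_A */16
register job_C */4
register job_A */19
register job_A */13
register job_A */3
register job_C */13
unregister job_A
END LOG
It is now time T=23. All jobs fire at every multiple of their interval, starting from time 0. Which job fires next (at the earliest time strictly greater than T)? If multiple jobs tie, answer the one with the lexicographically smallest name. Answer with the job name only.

Answer: job_C

Derivation:
Op 1: register job_A */16 -> active={job_A:*/16}
Op 2: register job_C */4 -> active={job_A:*/16, job_C:*/4}
Op 3: register job_A */19 -> active={job_A:*/19, job_C:*/4}
Op 4: register job_A */13 -> active={job_A:*/13, job_C:*/4}
Op 5: register job_A */3 -> active={job_A:*/3, job_C:*/4}
Op 6: register job_C */13 -> active={job_A:*/3, job_C:*/13}
Op 7: unregister job_A -> active={job_C:*/13}
  job_C: interval 13, next fire after T=23 is 26
Earliest = 26, winner (lex tiebreak) = job_C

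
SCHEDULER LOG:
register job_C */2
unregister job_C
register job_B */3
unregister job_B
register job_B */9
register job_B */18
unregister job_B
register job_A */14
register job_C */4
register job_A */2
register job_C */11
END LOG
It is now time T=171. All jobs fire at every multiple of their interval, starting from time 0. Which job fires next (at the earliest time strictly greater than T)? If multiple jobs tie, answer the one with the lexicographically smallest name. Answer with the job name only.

Answer: job_A

Derivation:
Op 1: register job_C */2 -> active={job_C:*/2}
Op 2: unregister job_C -> active={}
Op 3: register job_B */3 -> active={job_B:*/3}
Op 4: unregister job_B -> active={}
Op 5: register job_B */9 -> active={job_B:*/9}
Op 6: register job_B */18 -> active={job_B:*/18}
Op 7: unregister job_B -> active={}
Op 8: register job_A */14 -> active={job_A:*/14}
Op 9: register job_C */4 -> active={job_A:*/14, job_C:*/4}
Op 10: register job_A */2 -> active={job_A:*/2, job_C:*/4}
Op 11: register job_C */11 -> active={job_A:*/2, job_C:*/11}
  job_A: interval 2, next fire after T=171 is 172
  job_C: interval 11, next fire after T=171 is 176
Earliest = 172, winner (lex tiebreak) = job_A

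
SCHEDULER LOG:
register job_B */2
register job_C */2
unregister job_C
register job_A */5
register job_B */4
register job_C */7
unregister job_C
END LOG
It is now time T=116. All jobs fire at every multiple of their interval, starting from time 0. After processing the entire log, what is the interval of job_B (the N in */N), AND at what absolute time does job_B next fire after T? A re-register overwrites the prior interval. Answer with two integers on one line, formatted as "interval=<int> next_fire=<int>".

Answer: interval=4 next_fire=120

Derivation:
Op 1: register job_B */2 -> active={job_B:*/2}
Op 2: register job_C */2 -> active={job_B:*/2, job_C:*/2}
Op 3: unregister job_C -> active={job_B:*/2}
Op 4: register job_A */5 -> active={job_A:*/5, job_B:*/2}
Op 5: register job_B */4 -> active={job_A:*/5, job_B:*/4}
Op 6: register job_C */7 -> active={job_A:*/5, job_B:*/4, job_C:*/7}
Op 7: unregister job_C -> active={job_A:*/5, job_B:*/4}
Final interval of job_B = 4
Next fire of job_B after T=116: (116//4+1)*4 = 120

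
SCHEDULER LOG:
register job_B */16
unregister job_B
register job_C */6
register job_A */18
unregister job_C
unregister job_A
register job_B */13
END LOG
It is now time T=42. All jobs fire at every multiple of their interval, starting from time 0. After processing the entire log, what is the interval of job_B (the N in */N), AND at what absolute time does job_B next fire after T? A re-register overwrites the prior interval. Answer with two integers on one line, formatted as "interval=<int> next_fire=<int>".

Answer: interval=13 next_fire=52

Derivation:
Op 1: register job_B */16 -> active={job_B:*/16}
Op 2: unregister job_B -> active={}
Op 3: register job_C */6 -> active={job_C:*/6}
Op 4: register job_A */18 -> active={job_A:*/18, job_C:*/6}
Op 5: unregister job_C -> active={job_A:*/18}
Op 6: unregister job_A -> active={}
Op 7: register job_B */13 -> active={job_B:*/13}
Final interval of job_B = 13
Next fire of job_B after T=42: (42//13+1)*13 = 52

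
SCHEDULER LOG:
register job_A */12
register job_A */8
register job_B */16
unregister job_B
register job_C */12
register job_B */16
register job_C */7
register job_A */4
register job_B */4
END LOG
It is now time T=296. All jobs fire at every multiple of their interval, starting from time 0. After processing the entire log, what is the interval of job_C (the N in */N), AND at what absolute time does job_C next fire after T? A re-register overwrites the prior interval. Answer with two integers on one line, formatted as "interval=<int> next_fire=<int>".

Op 1: register job_A */12 -> active={job_A:*/12}
Op 2: register job_A */8 -> active={job_A:*/8}
Op 3: register job_B */16 -> active={job_A:*/8, job_B:*/16}
Op 4: unregister job_B -> active={job_A:*/8}
Op 5: register job_C */12 -> active={job_A:*/8, job_C:*/12}
Op 6: register job_B */16 -> active={job_A:*/8, job_B:*/16, job_C:*/12}
Op 7: register job_C */7 -> active={job_A:*/8, job_B:*/16, job_C:*/7}
Op 8: register job_A */4 -> active={job_A:*/4, job_B:*/16, job_C:*/7}
Op 9: register job_B */4 -> active={job_A:*/4, job_B:*/4, job_C:*/7}
Final interval of job_C = 7
Next fire of job_C after T=296: (296//7+1)*7 = 301

Answer: interval=7 next_fire=301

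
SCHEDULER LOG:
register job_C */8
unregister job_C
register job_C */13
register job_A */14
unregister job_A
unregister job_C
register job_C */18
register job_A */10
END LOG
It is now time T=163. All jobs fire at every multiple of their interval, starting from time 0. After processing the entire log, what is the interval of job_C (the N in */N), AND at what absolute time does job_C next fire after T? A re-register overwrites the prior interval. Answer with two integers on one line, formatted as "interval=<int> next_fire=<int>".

Op 1: register job_C */8 -> active={job_C:*/8}
Op 2: unregister job_C -> active={}
Op 3: register job_C */13 -> active={job_C:*/13}
Op 4: register job_A */14 -> active={job_A:*/14, job_C:*/13}
Op 5: unregister job_A -> active={job_C:*/13}
Op 6: unregister job_C -> active={}
Op 7: register job_C */18 -> active={job_C:*/18}
Op 8: register job_A */10 -> active={job_A:*/10, job_C:*/18}
Final interval of job_C = 18
Next fire of job_C after T=163: (163//18+1)*18 = 180

Answer: interval=18 next_fire=180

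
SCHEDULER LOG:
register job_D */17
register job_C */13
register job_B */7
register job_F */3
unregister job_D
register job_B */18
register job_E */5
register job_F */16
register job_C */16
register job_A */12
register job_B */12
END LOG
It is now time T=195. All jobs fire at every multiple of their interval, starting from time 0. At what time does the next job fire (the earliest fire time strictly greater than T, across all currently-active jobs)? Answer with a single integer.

Op 1: register job_D */17 -> active={job_D:*/17}
Op 2: register job_C */13 -> active={job_C:*/13, job_D:*/17}
Op 3: register job_B */7 -> active={job_B:*/7, job_C:*/13, job_D:*/17}
Op 4: register job_F */3 -> active={job_B:*/7, job_C:*/13, job_D:*/17, job_F:*/3}
Op 5: unregister job_D -> active={job_B:*/7, job_C:*/13, job_F:*/3}
Op 6: register job_B */18 -> active={job_B:*/18, job_C:*/13, job_F:*/3}
Op 7: register job_E */5 -> active={job_B:*/18, job_C:*/13, job_E:*/5, job_F:*/3}
Op 8: register job_F */16 -> active={job_B:*/18, job_C:*/13, job_E:*/5, job_F:*/16}
Op 9: register job_C */16 -> active={job_B:*/18, job_C:*/16, job_E:*/5, job_F:*/16}
Op 10: register job_A */12 -> active={job_A:*/12, job_B:*/18, job_C:*/16, job_E:*/5, job_F:*/16}
Op 11: register job_B */12 -> active={job_A:*/12, job_B:*/12, job_C:*/16, job_E:*/5, job_F:*/16}
  job_A: interval 12, next fire after T=195 is 204
  job_B: interval 12, next fire after T=195 is 204
  job_C: interval 16, next fire after T=195 is 208
  job_E: interval 5, next fire after T=195 is 200
  job_F: interval 16, next fire after T=195 is 208
Earliest fire time = 200 (job job_E)

Answer: 200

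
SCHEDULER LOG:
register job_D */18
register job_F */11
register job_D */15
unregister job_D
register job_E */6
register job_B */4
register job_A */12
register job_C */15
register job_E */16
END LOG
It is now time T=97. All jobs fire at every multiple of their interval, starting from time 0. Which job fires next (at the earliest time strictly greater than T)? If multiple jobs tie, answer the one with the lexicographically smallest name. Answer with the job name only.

Op 1: register job_D */18 -> active={job_D:*/18}
Op 2: register job_F */11 -> active={job_D:*/18, job_F:*/11}
Op 3: register job_D */15 -> active={job_D:*/15, job_F:*/11}
Op 4: unregister job_D -> active={job_F:*/11}
Op 5: register job_E */6 -> active={job_E:*/6, job_F:*/11}
Op 6: register job_B */4 -> active={job_B:*/4, job_E:*/6, job_F:*/11}
Op 7: register job_A */12 -> active={job_A:*/12, job_B:*/4, job_E:*/6, job_F:*/11}
Op 8: register job_C */15 -> active={job_A:*/12, job_B:*/4, job_C:*/15, job_E:*/6, job_F:*/11}
Op 9: register job_E */16 -> active={job_A:*/12, job_B:*/4, job_C:*/15, job_E:*/16, job_F:*/11}
  job_A: interval 12, next fire after T=97 is 108
  job_B: interval 4, next fire after T=97 is 100
  job_C: interval 15, next fire after T=97 is 105
  job_E: interval 16, next fire after T=97 is 112
  job_F: interval 11, next fire after T=97 is 99
Earliest = 99, winner (lex tiebreak) = job_F

Answer: job_F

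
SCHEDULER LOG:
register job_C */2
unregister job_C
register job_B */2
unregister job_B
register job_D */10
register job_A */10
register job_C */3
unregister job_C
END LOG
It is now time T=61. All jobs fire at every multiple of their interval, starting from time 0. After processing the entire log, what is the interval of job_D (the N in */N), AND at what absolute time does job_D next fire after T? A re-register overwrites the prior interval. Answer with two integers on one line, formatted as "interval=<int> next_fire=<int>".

Op 1: register job_C */2 -> active={job_C:*/2}
Op 2: unregister job_C -> active={}
Op 3: register job_B */2 -> active={job_B:*/2}
Op 4: unregister job_B -> active={}
Op 5: register job_D */10 -> active={job_D:*/10}
Op 6: register job_A */10 -> active={job_A:*/10, job_D:*/10}
Op 7: register job_C */3 -> active={job_A:*/10, job_C:*/3, job_D:*/10}
Op 8: unregister job_C -> active={job_A:*/10, job_D:*/10}
Final interval of job_D = 10
Next fire of job_D after T=61: (61//10+1)*10 = 70

Answer: interval=10 next_fire=70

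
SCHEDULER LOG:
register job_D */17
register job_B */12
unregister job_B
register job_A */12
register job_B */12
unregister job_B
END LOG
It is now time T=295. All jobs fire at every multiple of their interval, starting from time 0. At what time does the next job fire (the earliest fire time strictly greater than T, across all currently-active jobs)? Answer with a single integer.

Op 1: register job_D */17 -> active={job_D:*/17}
Op 2: register job_B */12 -> active={job_B:*/12, job_D:*/17}
Op 3: unregister job_B -> active={job_D:*/17}
Op 4: register job_A */12 -> active={job_A:*/12, job_D:*/17}
Op 5: register job_B */12 -> active={job_A:*/12, job_B:*/12, job_D:*/17}
Op 6: unregister job_B -> active={job_A:*/12, job_D:*/17}
  job_A: interval 12, next fire after T=295 is 300
  job_D: interval 17, next fire after T=295 is 306
Earliest fire time = 300 (job job_A)

Answer: 300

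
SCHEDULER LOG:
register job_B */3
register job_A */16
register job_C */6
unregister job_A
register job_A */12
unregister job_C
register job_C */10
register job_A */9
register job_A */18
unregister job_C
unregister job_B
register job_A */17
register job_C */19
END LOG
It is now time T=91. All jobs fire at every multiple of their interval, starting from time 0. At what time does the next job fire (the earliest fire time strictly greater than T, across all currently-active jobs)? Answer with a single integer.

Op 1: register job_B */3 -> active={job_B:*/3}
Op 2: register job_A */16 -> active={job_A:*/16, job_B:*/3}
Op 3: register job_C */6 -> active={job_A:*/16, job_B:*/3, job_C:*/6}
Op 4: unregister job_A -> active={job_B:*/3, job_C:*/6}
Op 5: register job_A */12 -> active={job_A:*/12, job_B:*/3, job_C:*/6}
Op 6: unregister job_C -> active={job_A:*/12, job_B:*/3}
Op 7: register job_C */10 -> active={job_A:*/12, job_B:*/3, job_C:*/10}
Op 8: register job_A */9 -> active={job_A:*/9, job_B:*/3, job_C:*/10}
Op 9: register job_A */18 -> active={job_A:*/18, job_B:*/3, job_C:*/10}
Op 10: unregister job_C -> active={job_A:*/18, job_B:*/3}
Op 11: unregister job_B -> active={job_A:*/18}
Op 12: register job_A */17 -> active={job_A:*/17}
Op 13: register job_C */19 -> active={job_A:*/17, job_C:*/19}
  job_A: interval 17, next fire after T=91 is 102
  job_C: interval 19, next fire after T=91 is 95
Earliest fire time = 95 (job job_C)

Answer: 95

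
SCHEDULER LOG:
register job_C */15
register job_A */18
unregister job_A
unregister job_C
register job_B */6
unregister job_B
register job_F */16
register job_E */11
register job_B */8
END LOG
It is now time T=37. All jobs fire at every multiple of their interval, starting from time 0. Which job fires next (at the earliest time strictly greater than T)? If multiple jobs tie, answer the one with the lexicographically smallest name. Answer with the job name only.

Answer: job_B

Derivation:
Op 1: register job_C */15 -> active={job_C:*/15}
Op 2: register job_A */18 -> active={job_A:*/18, job_C:*/15}
Op 3: unregister job_A -> active={job_C:*/15}
Op 4: unregister job_C -> active={}
Op 5: register job_B */6 -> active={job_B:*/6}
Op 6: unregister job_B -> active={}
Op 7: register job_F */16 -> active={job_F:*/16}
Op 8: register job_E */11 -> active={job_E:*/11, job_F:*/16}
Op 9: register job_B */8 -> active={job_B:*/8, job_E:*/11, job_F:*/16}
  job_B: interval 8, next fire after T=37 is 40
  job_E: interval 11, next fire after T=37 is 44
  job_F: interval 16, next fire after T=37 is 48
Earliest = 40, winner (lex tiebreak) = job_B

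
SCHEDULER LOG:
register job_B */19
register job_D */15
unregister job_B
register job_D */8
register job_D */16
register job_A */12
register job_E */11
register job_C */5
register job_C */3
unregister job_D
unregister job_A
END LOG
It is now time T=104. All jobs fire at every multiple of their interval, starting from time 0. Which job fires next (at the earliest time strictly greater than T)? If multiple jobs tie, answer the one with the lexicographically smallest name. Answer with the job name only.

Op 1: register job_B */19 -> active={job_B:*/19}
Op 2: register job_D */15 -> active={job_B:*/19, job_D:*/15}
Op 3: unregister job_B -> active={job_D:*/15}
Op 4: register job_D */8 -> active={job_D:*/8}
Op 5: register job_D */16 -> active={job_D:*/16}
Op 6: register job_A */12 -> active={job_A:*/12, job_D:*/16}
Op 7: register job_E */11 -> active={job_A:*/12, job_D:*/16, job_E:*/11}
Op 8: register job_C */5 -> active={job_A:*/12, job_C:*/5, job_D:*/16, job_E:*/11}
Op 9: register job_C */3 -> active={job_A:*/12, job_C:*/3, job_D:*/16, job_E:*/11}
Op 10: unregister job_D -> active={job_A:*/12, job_C:*/3, job_E:*/11}
Op 11: unregister job_A -> active={job_C:*/3, job_E:*/11}
  job_C: interval 3, next fire after T=104 is 105
  job_E: interval 11, next fire after T=104 is 110
Earliest = 105, winner (lex tiebreak) = job_C

Answer: job_C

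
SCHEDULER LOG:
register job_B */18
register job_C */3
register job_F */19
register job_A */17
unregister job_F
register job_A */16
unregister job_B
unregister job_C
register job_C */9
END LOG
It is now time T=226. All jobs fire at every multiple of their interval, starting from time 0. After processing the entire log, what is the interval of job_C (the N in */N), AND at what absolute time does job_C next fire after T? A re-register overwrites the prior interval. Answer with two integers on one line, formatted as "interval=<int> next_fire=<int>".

Op 1: register job_B */18 -> active={job_B:*/18}
Op 2: register job_C */3 -> active={job_B:*/18, job_C:*/3}
Op 3: register job_F */19 -> active={job_B:*/18, job_C:*/3, job_F:*/19}
Op 4: register job_A */17 -> active={job_A:*/17, job_B:*/18, job_C:*/3, job_F:*/19}
Op 5: unregister job_F -> active={job_A:*/17, job_B:*/18, job_C:*/3}
Op 6: register job_A */16 -> active={job_A:*/16, job_B:*/18, job_C:*/3}
Op 7: unregister job_B -> active={job_A:*/16, job_C:*/3}
Op 8: unregister job_C -> active={job_A:*/16}
Op 9: register job_C */9 -> active={job_A:*/16, job_C:*/9}
Final interval of job_C = 9
Next fire of job_C after T=226: (226//9+1)*9 = 234

Answer: interval=9 next_fire=234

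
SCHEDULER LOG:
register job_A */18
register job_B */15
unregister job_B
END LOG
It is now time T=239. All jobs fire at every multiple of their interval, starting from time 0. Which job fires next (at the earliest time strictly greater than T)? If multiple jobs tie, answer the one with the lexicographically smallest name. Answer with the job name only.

Op 1: register job_A */18 -> active={job_A:*/18}
Op 2: register job_B */15 -> active={job_A:*/18, job_B:*/15}
Op 3: unregister job_B -> active={job_A:*/18}
  job_A: interval 18, next fire after T=239 is 252
Earliest = 252, winner (lex tiebreak) = job_A

Answer: job_A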